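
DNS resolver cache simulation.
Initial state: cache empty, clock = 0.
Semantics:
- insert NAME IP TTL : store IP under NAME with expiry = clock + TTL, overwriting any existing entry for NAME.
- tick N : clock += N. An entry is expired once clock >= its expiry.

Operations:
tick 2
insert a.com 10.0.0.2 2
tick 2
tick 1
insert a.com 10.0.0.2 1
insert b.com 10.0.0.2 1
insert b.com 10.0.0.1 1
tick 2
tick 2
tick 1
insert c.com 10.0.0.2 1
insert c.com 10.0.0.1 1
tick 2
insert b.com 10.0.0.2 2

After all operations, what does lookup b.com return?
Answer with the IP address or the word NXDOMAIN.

Op 1: tick 2 -> clock=2.
Op 2: insert a.com -> 10.0.0.2 (expiry=2+2=4). clock=2
Op 3: tick 2 -> clock=4. purged={a.com}
Op 4: tick 1 -> clock=5.
Op 5: insert a.com -> 10.0.0.2 (expiry=5+1=6). clock=5
Op 6: insert b.com -> 10.0.0.2 (expiry=5+1=6). clock=5
Op 7: insert b.com -> 10.0.0.1 (expiry=5+1=6). clock=5
Op 8: tick 2 -> clock=7. purged={a.com,b.com}
Op 9: tick 2 -> clock=9.
Op 10: tick 1 -> clock=10.
Op 11: insert c.com -> 10.0.0.2 (expiry=10+1=11). clock=10
Op 12: insert c.com -> 10.0.0.1 (expiry=10+1=11). clock=10
Op 13: tick 2 -> clock=12. purged={c.com}
Op 14: insert b.com -> 10.0.0.2 (expiry=12+2=14). clock=12
lookup b.com: present, ip=10.0.0.2 expiry=14 > clock=12

Answer: 10.0.0.2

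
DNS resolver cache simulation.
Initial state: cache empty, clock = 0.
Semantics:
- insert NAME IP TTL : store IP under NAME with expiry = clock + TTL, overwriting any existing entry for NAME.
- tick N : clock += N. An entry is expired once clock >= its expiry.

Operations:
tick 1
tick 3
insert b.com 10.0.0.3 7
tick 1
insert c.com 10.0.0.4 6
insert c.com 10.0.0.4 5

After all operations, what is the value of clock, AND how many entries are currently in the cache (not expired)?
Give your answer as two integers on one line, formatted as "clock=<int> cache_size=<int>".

Answer: clock=5 cache_size=2

Derivation:
Op 1: tick 1 -> clock=1.
Op 2: tick 3 -> clock=4.
Op 3: insert b.com -> 10.0.0.3 (expiry=4+7=11). clock=4
Op 4: tick 1 -> clock=5.
Op 5: insert c.com -> 10.0.0.4 (expiry=5+6=11). clock=5
Op 6: insert c.com -> 10.0.0.4 (expiry=5+5=10). clock=5
Final clock = 5
Final cache (unexpired): {b.com,c.com} -> size=2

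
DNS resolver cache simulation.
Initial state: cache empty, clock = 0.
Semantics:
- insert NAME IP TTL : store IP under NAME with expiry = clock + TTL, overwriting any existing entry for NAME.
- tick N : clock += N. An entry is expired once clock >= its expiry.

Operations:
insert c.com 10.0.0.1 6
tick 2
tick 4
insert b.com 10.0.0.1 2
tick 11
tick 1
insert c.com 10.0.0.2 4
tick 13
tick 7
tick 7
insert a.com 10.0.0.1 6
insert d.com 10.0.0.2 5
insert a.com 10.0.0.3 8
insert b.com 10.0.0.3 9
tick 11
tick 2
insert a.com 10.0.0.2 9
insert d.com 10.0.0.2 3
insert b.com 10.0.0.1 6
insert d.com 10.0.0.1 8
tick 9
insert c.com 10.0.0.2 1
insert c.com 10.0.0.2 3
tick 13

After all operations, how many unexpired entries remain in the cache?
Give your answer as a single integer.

Op 1: insert c.com -> 10.0.0.1 (expiry=0+6=6). clock=0
Op 2: tick 2 -> clock=2.
Op 3: tick 4 -> clock=6. purged={c.com}
Op 4: insert b.com -> 10.0.0.1 (expiry=6+2=8). clock=6
Op 5: tick 11 -> clock=17. purged={b.com}
Op 6: tick 1 -> clock=18.
Op 7: insert c.com -> 10.0.0.2 (expiry=18+4=22). clock=18
Op 8: tick 13 -> clock=31. purged={c.com}
Op 9: tick 7 -> clock=38.
Op 10: tick 7 -> clock=45.
Op 11: insert a.com -> 10.0.0.1 (expiry=45+6=51). clock=45
Op 12: insert d.com -> 10.0.0.2 (expiry=45+5=50). clock=45
Op 13: insert a.com -> 10.0.0.3 (expiry=45+8=53). clock=45
Op 14: insert b.com -> 10.0.0.3 (expiry=45+9=54). clock=45
Op 15: tick 11 -> clock=56. purged={a.com,b.com,d.com}
Op 16: tick 2 -> clock=58.
Op 17: insert a.com -> 10.0.0.2 (expiry=58+9=67). clock=58
Op 18: insert d.com -> 10.0.0.2 (expiry=58+3=61). clock=58
Op 19: insert b.com -> 10.0.0.1 (expiry=58+6=64). clock=58
Op 20: insert d.com -> 10.0.0.1 (expiry=58+8=66). clock=58
Op 21: tick 9 -> clock=67. purged={a.com,b.com,d.com}
Op 22: insert c.com -> 10.0.0.2 (expiry=67+1=68). clock=67
Op 23: insert c.com -> 10.0.0.2 (expiry=67+3=70). clock=67
Op 24: tick 13 -> clock=80. purged={c.com}
Final cache (unexpired): {} -> size=0

Answer: 0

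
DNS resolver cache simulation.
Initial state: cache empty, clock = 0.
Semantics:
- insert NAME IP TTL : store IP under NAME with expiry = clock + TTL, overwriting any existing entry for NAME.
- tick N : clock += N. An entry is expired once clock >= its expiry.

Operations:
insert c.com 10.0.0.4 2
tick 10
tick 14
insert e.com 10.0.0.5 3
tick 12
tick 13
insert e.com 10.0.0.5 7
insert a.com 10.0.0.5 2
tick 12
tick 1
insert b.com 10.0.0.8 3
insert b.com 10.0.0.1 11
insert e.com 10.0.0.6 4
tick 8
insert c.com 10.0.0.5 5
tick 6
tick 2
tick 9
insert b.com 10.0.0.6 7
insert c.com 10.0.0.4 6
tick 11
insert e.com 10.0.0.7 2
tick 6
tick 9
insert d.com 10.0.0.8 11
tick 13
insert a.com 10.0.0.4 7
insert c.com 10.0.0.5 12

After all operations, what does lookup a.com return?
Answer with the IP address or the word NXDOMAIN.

Answer: 10.0.0.4

Derivation:
Op 1: insert c.com -> 10.0.0.4 (expiry=0+2=2). clock=0
Op 2: tick 10 -> clock=10. purged={c.com}
Op 3: tick 14 -> clock=24.
Op 4: insert e.com -> 10.0.0.5 (expiry=24+3=27). clock=24
Op 5: tick 12 -> clock=36. purged={e.com}
Op 6: tick 13 -> clock=49.
Op 7: insert e.com -> 10.0.0.5 (expiry=49+7=56). clock=49
Op 8: insert a.com -> 10.0.0.5 (expiry=49+2=51). clock=49
Op 9: tick 12 -> clock=61. purged={a.com,e.com}
Op 10: tick 1 -> clock=62.
Op 11: insert b.com -> 10.0.0.8 (expiry=62+3=65). clock=62
Op 12: insert b.com -> 10.0.0.1 (expiry=62+11=73). clock=62
Op 13: insert e.com -> 10.0.0.6 (expiry=62+4=66). clock=62
Op 14: tick 8 -> clock=70. purged={e.com}
Op 15: insert c.com -> 10.0.0.5 (expiry=70+5=75). clock=70
Op 16: tick 6 -> clock=76. purged={b.com,c.com}
Op 17: tick 2 -> clock=78.
Op 18: tick 9 -> clock=87.
Op 19: insert b.com -> 10.0.0.6 (expiry=87+7=94). clock=87
Op 20: insert c.com -> 10.0.0.4 (expiry=87+6=93). clock=87
Op 21: tick 11 -> clock=98. purged={b.com,c.com}
Op 22: insert e.com -> 10.0.0.7 (expiry=98+2=100). clock=98
Op 23: tick 6 -> clock=104. purged={e.com}
Op 24: tick 9 -> clock=113.
Op 25: insert d.com -> 10.0.0.8 (expiry=113+11=124). clock=113
Op 26: tick 13 -> clock=126. purged={d.com}
Op 27: insert a.com -> 10.0.0.4 (expiry=126+7=133). clock=126
Op 28: insert c.com -> 10.0.0.5 (expiry=126+12=138). clock=126
lookup a.com: present, ip=10.0.0.4 expiry=133 > clock=126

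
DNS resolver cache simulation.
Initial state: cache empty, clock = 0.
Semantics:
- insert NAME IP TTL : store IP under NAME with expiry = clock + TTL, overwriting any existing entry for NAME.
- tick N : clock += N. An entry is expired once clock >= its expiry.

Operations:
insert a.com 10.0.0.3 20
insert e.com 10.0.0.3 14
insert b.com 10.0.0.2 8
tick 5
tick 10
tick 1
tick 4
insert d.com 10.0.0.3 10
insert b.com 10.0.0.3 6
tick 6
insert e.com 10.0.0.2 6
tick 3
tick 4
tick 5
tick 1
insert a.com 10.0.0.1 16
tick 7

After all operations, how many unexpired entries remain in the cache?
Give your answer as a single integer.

Op 1: insert a.com -> 10.0.0.3 (expiry=0+20=20). clock=0
Op 2: insert e.com -> 10.0.0.3 (expiry=0+14=14). clock=0
Op 3: insert b.com -> 10.0.0.2 (expiry=0+8=8). clock=0
Op 4: tick 5 -> clock=5.
Op 5: tick 10 -> clock=15. purged={b.com,e.com}
Op 6: tick 1 -> clock=16.
Op 7: tick 4 -> clock=20. purged={a.com}
Op 8: insert d.com -> 10.0.0.3 (expiry=20+10=30). clock=20
Op 9: insert b.com -> 10.0.0.3 (expiry=20+6=26). clock=20
Op 10: tick 6 -> clock=26. purged={b.com}
Op 11: insert e.com -> 10.0.0.2 (expiry=26+6=32). clock=26
Op 12: tick 3 -> clock=29.
Op 13: tick 4 -> clock=33. purged={d.com,e.com}
Op 14: tick 5 -> clock=38.
Op 15: tick 1 -> clock=39.
Op 16: insert a.com -> 10.0.0.1 (expiry=39+16=55). clock=39
Op 17: tick 7 -> clock=46.
Final cache (unexpired): {a.com} -> size=1

Answer: 1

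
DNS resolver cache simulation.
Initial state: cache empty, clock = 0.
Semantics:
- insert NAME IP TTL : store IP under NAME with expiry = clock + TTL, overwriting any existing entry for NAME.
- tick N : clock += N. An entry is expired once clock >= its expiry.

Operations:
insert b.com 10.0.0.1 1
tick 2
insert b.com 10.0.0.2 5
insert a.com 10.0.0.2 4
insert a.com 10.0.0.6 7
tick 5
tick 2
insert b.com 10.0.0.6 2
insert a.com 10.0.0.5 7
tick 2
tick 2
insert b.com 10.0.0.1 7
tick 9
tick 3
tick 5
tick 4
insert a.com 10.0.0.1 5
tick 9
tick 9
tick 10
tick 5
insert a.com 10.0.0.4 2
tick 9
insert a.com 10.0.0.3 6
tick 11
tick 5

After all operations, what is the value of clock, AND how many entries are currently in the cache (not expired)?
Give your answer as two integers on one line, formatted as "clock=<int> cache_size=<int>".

Answer: clock=92 cache_size=0

Derivation:
Op 1: insert b.com -> 10.0.0.1 (expiry=0+1=1). clock=0
Op 2: tick 2 -> clock=2. purged={b.com}
Op 3: insert b.com -> 10.0.0.2 (expiry=2+5=7). clock=2
Op 4: insert a.com -> 10.0.0.2 (expiry=2+4=6). clock=2
Op 5: insert a.com -> 10.0.0.6 (expiry=2+7=9). clock=2
Op 6: tick 5 -> clock=7. purged={b.com}
Op 7: tick 2 -> clock=9. purged={a.com}
Op 8: insert b.com -> 10.0.0.6 (expiry=9+2=11). clock=9
Op 9: insert a.com -> 10.0.0.5 (expiry=9+7=16). clock=9
Op 10: tick 2 -> clock=11. purged={b.com}
Op 11: tick 2 -> clock=13.
Op 12: insert b.com -> 10.0.0.1 (expiry=13+7=20). clock=13
Op 13: tick 9 -> clock=22. purged={a.com,b.com}
Op 14: tick 3 -> clock=25.
Op 15: tick 5 -> clock=30.
Op 16: tick 4 -> clock=34.
Op 17: insert a.com -> 10.0.0.1 (expiry=34+5=39). clock=34
Op 18: tick 9 -> clock=43. purged={a.com}
Op 19: tick 9 -> clock=52.
Op 20: tick 10 -> clock=62.
Op 21: tick 5 -> clock=67.
Op 22: insert a.com -> 10.0.0.4 (expiry=67+2=69). clock=67
Op 23: tick 9 -> clock=76. purged={a.com}
Op 24: insert a.com -> 10.0.0.3 (expiry=76+6=82). clock=76
Op 25: tick 11 -> clock=87. purged={a.com}
Op 26: tick 5 -> clock=92.
Final clock = 92
Final cache (unexpired): {} -> size=0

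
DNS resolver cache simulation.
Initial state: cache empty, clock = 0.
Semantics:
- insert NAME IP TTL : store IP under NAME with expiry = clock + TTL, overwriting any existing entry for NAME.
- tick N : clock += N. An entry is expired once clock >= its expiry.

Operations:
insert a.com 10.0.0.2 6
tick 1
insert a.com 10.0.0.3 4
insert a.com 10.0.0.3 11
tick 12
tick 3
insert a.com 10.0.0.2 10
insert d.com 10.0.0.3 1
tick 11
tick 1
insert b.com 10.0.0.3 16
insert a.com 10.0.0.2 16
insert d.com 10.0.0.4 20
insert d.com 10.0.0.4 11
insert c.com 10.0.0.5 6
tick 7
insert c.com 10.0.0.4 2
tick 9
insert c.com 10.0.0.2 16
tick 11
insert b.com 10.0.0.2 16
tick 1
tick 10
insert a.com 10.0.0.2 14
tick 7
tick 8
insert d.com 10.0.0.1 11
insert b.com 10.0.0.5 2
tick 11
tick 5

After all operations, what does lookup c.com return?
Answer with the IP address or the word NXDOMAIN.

Op 1: insert a.com -> 10.0.0.2 (expiry=0+6=6). clock=0
Op 2: tick 1 -> clock=1.
Op 3: insert a.com -> 10.0.0.3 (expiry=1+4=5). clock=1
Op 4: insert a.com -> 10.0.0.3 (expiry=1+11=12). clock=1
Op 5: tick 12 -> clock=13. purged={a.com}
Op 6: tick 3 -> clock=16.
Op 7: insert a.com -> 10.0.0.2 (expiry=16+10=26). clock=16
Op 8: insert d.com -> 10.0.0.3 (expiry=16+1=17). clock=16
Op 9: tick 11 -> clock=27. purged={a.com,d.com}
Op 10: tick 1 -> clock=28.
Op 11: insert b.com -> 10.0.0.3 (expiry=28+16=44). clock=28
Op 12: insert a.com -> 10.0.0.2 (expiry=28+16=44). clock=28
Op 13: insert d.com -> 10.0.0.4 (expiry=28+20=48). clock=28
Op 14: insert d.com -> 10.0.0.4 (expiry=28+11=39). clock=28
Op 15: insert c.com -> 10.0.0.5 (expiry=28+6=34). clock=28
Op 16: tick 7 -> clock=35. purged={c.com}
Op 17: insert c.com -> 10.0.0.4 (expiry=35+2=37). clock=35
Op 18: tick 9 -> clock=44. purged={a.com,b.com,c.com,d.com}
Op 19: insert c.com -> 10.0.0.2 (expiry=44+16=60). clock=44
Op 20: tick 11 -> clock=55.
Op 21: insert b.com -> 10.0.0.2 (expiry=55+16=71). clock=55
Op 22: tick 1 -> clock=56.
Op 23: tick 10 -> clock=66. purged={c.com}
Op 24: insert a.com -> 10.0.0.2 (expiry=66+14=80). clock=66
Op 25: tick 7 -> clock=73. purged={b.com}
Op 26: tick 8 -> clock=81. purged={a.com}
Op 27: insert d.com -> 10.0.0.1 (expiry=81+11=92). clock=81
Op 28: insert b.com -> 10.0.0.5 (expiry=81+2=83). clock=81
Op 29: tick 11 -> clock=92. purged={b.com,d.com}
Op 30: tick 5 -> clock=97.
lookup c.com: not in cache (expired or never inserted)

Answer: NXDOMAIN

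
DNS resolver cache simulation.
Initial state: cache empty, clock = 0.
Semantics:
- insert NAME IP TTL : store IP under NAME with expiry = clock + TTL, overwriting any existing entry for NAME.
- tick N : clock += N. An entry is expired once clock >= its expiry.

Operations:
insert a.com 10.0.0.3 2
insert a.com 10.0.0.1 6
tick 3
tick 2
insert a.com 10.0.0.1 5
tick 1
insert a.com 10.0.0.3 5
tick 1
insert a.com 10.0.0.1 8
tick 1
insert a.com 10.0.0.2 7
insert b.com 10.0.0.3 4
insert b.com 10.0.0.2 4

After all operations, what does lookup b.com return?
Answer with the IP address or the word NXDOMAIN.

Answer: 10.0.0.2

Derivation:
Op 1: insert a.com -> 10.0.0.3 (expiry=0+2=2). clock=0
Op 2: insert a.com -> 10.0.0.1 (expiry=0+6=6). clock=0
Op 3: tick 3 -> clock=3.
Op 4: tick 2 -> clock=5.
Op 5: insert a.com -> 10.0.0.1 (expiry=5+5=10). clock=5
Op 6: tick 1 -> clock=6.
Op 7: insert a.com -> 10.0.0.3 (expiry=6+5=11). clock=6
Op 8: tick 1 -> clock=7.
Op 9: insert a.com -> 10.0.0.1 (expiry=7+8=15). clock=7
Op 10: tick 1 -> clock=8.
Op 11: insert a.com -> 10.0.0.2 (expiry=8+7=15). clock=8
Op 12: insert b.com -> 10.0.0.3 (expiry=8+4=12). clock=8
Op 13: insert b.com -> 10.0.0.2 (expiry=8+4=12). clock=8
lookup b.com: present, ip=10.0.0.2 expiry=12 > clock=8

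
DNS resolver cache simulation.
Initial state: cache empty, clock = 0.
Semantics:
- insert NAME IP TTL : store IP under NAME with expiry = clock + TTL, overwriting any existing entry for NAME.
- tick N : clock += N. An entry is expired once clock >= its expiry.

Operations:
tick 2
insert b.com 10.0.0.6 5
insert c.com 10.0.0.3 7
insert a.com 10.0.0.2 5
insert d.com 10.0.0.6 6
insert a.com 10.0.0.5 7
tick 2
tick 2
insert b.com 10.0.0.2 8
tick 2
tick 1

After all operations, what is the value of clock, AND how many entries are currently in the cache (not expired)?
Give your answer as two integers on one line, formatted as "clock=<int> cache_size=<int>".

Op 1: tick 2 -> clock=2.
Op 2: insert b.com -> 10.0.0.6 (expiry=2+5=7). clock=2
Op 3: insert c.com -> 10.0.0.3 (expiry=2+7=9). clock=2
Op 4: insert a.com -> 10.0.0.2 (expiry=2+5=7). clock=2
Op 5: insert d.com -> 10.0.0.6 (expiry=2+6=8). clock=2
Op 6: insert a.com -> 10.0.0.5 (expiry=2+7=9). clock=2
Op 7: tick 2 -> clock=4.
Op 8: tick 2 -> clock=6.
Op 9: insert b.com -> 10.0.0.2 (expiry=6+8=14). clock=6
Op 10: tick 2 -> clock=8. purged={d.com}
Op 11: tick 1 -> clock=9. purged={a.com,c.com}
Final clock = 9
Final cache (unexpired): {b.com} -> size=1

Answer: clock=9 cache_size=1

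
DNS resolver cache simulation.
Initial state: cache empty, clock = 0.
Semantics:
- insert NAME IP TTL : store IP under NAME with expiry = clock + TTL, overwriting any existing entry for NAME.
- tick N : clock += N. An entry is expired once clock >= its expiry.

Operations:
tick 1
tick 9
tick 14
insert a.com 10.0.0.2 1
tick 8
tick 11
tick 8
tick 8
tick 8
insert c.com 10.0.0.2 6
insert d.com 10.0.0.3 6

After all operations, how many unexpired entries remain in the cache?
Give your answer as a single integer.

Op 1: tick 1 -> clock=1.
Op 2: tick 9 -> clock=10.
Op 3: tick 14 -> clock=24.
Op 4: insert a.com -> 10.0.0.2 (expiry=24+1=25). clock=24
Op 5: tick 8 -> clock=32. purged={a.com}
Op 6: tick 11 -> clock=43.
Op 7: tick 8 -> clock=51.
Op 8: tick 8 -> clock=59.
Op 9: tick 8 -> clock=67.
Op 10: insert c.com -> 10.0.0.2 (expiry=67+6=73). clock=67
Op 11: insert d.com -> 10.0.0.3 (expiry=67+6=73). clock=67
Final cache (unexpired): {c.com,d.com} -> size=2

Answer: 2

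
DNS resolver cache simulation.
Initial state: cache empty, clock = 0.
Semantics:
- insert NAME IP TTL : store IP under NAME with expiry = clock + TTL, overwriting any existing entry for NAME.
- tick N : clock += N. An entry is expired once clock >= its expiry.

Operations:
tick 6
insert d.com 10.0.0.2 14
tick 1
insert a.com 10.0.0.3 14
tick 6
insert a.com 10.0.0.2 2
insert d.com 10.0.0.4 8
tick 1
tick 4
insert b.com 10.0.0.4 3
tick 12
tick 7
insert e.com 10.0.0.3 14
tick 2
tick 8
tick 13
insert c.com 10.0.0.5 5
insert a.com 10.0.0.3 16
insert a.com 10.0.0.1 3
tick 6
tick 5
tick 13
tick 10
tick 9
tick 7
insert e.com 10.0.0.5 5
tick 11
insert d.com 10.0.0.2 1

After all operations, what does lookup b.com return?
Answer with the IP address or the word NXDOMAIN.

Op 1: tick 6 -> clock=6.
Op 2: insert d.com -> 10.0.0.2 (expiry=6+14=20). clock=6
Op 3: tick 1 -> clock=7.
Op 4: insert a.com -> 10.0.0.3 (expiry=7+14=21). clock=7
Op 5: tick 6 -> clock=13.
Op 6: insert a.com -> 10.0.0.2 (expiry=13+2=15). clock=13
Op 7: insert d.com -> 10.0.0.4 (expiry=13+8=21). clock=13
Op 8: tick 1 -> clock=14.
Op 9: tick 4 -> clock=18. purged={a.com}
Op 10: insert b.com -> 10.0.0.4 (expiry=18+3=21). clock=18
Op 11: tick 12 -> clock=30. purged={b.com,d.com}
Op 12: tick 7 -> clock=37.
Op 13: insert e.com -> 10.0.0.3 (expiry=37+14=51). clock=37
Op 14: tick 2 -> clock=39.
Op 15: tick 8 -> clock=47.
Op 16: tick 13 -> clock=60. purged={e.com}
Op 17: insert c.com -> 10.0.0.5 (expiry=60+5=65). clock=60
Op 18: insert a.com -> 10.0.0.3 (expiry=60+16=76). clock=60
Op 19: insert a.com -> 10.0.0.1 (expiry=60+3=63). clock=60
Op 20: tick 6 -> clock=66. purged={a.com,c.com}
Op 21: tick 5 -> clock=71.
Op 22: tick 13 -> clock=84.
Op 23: tick 10 -> clock=94.
Op 24: tick 9 -> clock=103.
Op 25: tick 7 -> clock=110.
Op 26: insert e.com -> 10.0.0.5 (expiry=110+5=115). clock=110
Op 27: tick 11 -> clock=121. purged={e.com}
Op 28: insert d.com -> 10.0.0.2 (expiry=121+1=122). clock=121
lookup b.com: not in cache (expired or never inserted)

Answer: NXDOMAIN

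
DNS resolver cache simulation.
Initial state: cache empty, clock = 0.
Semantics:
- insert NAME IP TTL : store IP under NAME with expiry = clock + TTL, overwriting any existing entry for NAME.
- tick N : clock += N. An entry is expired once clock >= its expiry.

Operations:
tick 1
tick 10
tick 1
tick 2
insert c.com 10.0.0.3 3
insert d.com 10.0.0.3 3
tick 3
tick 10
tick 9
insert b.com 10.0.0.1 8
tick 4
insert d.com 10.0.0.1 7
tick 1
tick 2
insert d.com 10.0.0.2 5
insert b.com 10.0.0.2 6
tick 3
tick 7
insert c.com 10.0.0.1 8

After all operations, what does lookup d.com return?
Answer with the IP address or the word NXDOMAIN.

Answer: NXDOMAIN

Derivation:
Op 1: tick 1 -> clock=1.
Op 2: tick 10 -> clock=11.
Op 3: tick 1 -> clock=12.
Op 4: tick 2 -> clock=14.
Op 5: insert c.com -> 10.0.0.3 (expiry=14+3=17). clock=14
Op 6: insert d.com -> 10.0.0.3 (expiry=14+3=17). clock=14
Op 7: tick 3 -> clock=17. purged={c.com,d.com}
Op 8: tick 10 -> clock=27.
Op 9: tick 9 -> clock=36.
Op 10: insert b.com -> 10.0.0.1 (expiry=36+8=44). clock=36
Op 11: tick 4 -> clock=40.
Op 12: insert d.com -> 10.0.0.1 (expiry=40+7=47). clock=40
Op 13: tick 1 -> clock=41.
Op 14: tick 2 -> clock=43.
Op 15: insert d.com -> 10.0.0.2 (expiry=43+5=48). clock=43
Op 16: insert b.com -> 10.0.0.2 (expiry=43+6=49). clock=43
Op 17: tick 3 -> clock=46.
Op 18: tick 7 -> clock=53. purged={b.com,d.com}
Op 19: insert c.com -> 10.0.0.1 (expiry=53+8=61). clock=53
lookup d.com: not in cache (expired or never inserted)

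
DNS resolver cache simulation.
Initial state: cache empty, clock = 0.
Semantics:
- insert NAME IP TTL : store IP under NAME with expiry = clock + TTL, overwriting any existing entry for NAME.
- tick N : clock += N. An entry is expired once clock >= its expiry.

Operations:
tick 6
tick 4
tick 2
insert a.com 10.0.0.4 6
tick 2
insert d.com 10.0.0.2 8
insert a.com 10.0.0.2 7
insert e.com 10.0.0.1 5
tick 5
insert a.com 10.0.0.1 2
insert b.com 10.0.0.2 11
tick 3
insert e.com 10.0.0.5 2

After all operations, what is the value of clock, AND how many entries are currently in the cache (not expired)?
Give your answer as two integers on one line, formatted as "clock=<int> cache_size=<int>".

Answer: clock=22 cache_size=2

Derivation:
Op 1: tick 6 -> clock=6.
Op 2: tick 4 -> clock=10.
Op 3: tick 2 -> clock=12.
Op 4: insert a.com -> 10.0.0.4 (expiry=12+6=18). clock=12
Op 5: tick 2 -> clock=14.
Op 6: insert d.com -> 10.0.0.2 (expiry=14+8=22). clock=14
Op 7: insert a.com -> 10.0.0.2 (expiry=14+7=21). clock=14
Op 8: insert e.com -> 10.0.0.1 (expiry=14+5=19). clock=14
Op 9: tick 5 -> clock=19. purged={e.com}
Op 10: insert a.com -> 10.0.0.1 (expiry=19+2=21). clock=19
Op 11: insert b.com -> 10.0.0.2 (expiry=19+11=30). clock=19
Op 12: tick 3 -> clock=22. purged={a.com,d.com}
Op 13: insert e.com -> 10.0.0.5 (expiry=22+2=24). clock=22
Final clock = 22
Final cache (unexpired): {b.com,e.com} -> size=2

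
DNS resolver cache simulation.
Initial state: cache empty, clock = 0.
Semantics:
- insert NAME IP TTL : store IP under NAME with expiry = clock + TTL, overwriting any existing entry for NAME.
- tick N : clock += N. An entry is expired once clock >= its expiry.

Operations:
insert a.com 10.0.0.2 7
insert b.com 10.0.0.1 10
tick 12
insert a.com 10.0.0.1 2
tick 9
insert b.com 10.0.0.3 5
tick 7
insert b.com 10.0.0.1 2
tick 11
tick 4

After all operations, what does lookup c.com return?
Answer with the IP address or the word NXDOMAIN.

Answer: NXDOMAIN

Derivation:
Op 1: insert a.com -> 10.0.0.2 (expiry=0+7=7). clock=0
Op 2: insert b.com -> 10.0.0.1 (expiry=0+10=10). clock=0
Op 3: tick 12 -> clock=12. purged={a.com,b.com}
Op 4: insert a.com -> 10.0.0.1 (expiry=12+2=14). clock=12
Op 5: tick 9 -> clock=21. purged={a.com}
Op 6: insert b.com -> 10.0.0.3 (expiry=21+5=26). clock=21
Op 7: tick 7 -> clock=28. purged={b.com}
Op 8: insert b.com -> 10.0.0.1 (expiry=28+2=30). clock=28
Op 9: tick 11 -> clock=39. purged={b.com}
Op 10: tick 4 -> clock=43.
lookup c.com: not in cache (expired or never inserted)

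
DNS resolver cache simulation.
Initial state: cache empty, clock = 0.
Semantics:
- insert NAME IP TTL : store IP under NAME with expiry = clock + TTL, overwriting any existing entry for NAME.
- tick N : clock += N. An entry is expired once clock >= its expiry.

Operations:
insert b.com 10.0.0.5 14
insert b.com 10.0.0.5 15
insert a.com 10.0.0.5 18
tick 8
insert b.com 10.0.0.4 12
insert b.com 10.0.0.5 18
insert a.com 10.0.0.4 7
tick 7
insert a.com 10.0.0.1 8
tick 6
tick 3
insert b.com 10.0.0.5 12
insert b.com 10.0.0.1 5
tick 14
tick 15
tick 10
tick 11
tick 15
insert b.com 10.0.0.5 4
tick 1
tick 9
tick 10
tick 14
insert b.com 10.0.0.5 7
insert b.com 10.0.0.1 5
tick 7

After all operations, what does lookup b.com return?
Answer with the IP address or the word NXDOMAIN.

Answer: NXDOMAIN

Derivation:
Op 1: insert b.com -> 10.0.0.5 (expiry=0+14=14). clock=0
Op 2: insert b.com -> 10.0.0.5 (expiry=0+15=15). clock=0
Op 3: insert a.com -> 10.0.0.5 (expiry=0+18=18). clock=0
Op 4: tick 8 -> clock=8.
Op 5: insert b.com -> 10.0.0.4 (expiry=8+12=20). clock=8
Op 6: insert b.com -> 10.0.0.5 (expiry=8+18=26). clock=8
Op 7: insert a.com -> 10.0.0.4 (expiry=8+7=15). clock=8
Op 8: tick 7 -> clock=15. purged={a.com}
Op 9: insert a.com -> 10.0.0.1 (expiry=15+8=23). clock=15
Op 10: tick 6 -> clock=21.
Op 11: tick 3 -> clock=24. purged={a.com}
Op 12: insert b.com -> 10.0.0.5 (expiry=24+12=36). clock=24
Op 13: insert b.com -> 10.0.0.1 (expiry=24+5=29). clock=24
Op 14: tick 14 -> clock=38. purged={b.com}
Op 15: tick 15 -> clock=53.
Op 16: tick 10 -> clock=63.
Op 17: tick 11 -> clock=74.
Op 18: tick 15 -> clock=89.
Op 19: insert b.com -> 10.0.0.5 (expiry=89+4=93). clock=89
Op 20: tick 1 -> clock=90.
Op 21: tick 9 -> clock=99. purged={b.com}
Op 22: tick 10 -> clock=109.
Op 23: tick 14 -> clock=123.
Op 24: insert b.com -> 10.0.0.5 (expiry=123+7=130). clock=123
Op 25: insert b.com -> 10.0.0.1 (expiry=123+5=128). clock=123
Op 26: tick 7 -> clock=130. purged={b.com}
lookup b.com: not in cache (expired or never inserted)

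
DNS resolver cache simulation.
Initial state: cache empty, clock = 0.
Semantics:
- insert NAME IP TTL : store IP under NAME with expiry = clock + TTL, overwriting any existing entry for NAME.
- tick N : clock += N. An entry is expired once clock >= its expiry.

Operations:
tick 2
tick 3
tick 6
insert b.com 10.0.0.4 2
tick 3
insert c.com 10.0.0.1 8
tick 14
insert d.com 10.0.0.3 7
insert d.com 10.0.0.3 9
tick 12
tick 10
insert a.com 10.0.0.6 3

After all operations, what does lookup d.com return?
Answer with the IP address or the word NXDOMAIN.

Op 1: tick 2 -> clock=2.
Op 2: tick 3 -> clock=5.
Op 3: tick 6 -> clock=11.
Op 4: insert b.com -> 10.0.0.4 (expiry=11+2=13). clock=11
Op 5: tick 3 -> clock=14. purged={b.com}
Op 6: insert c.com -> 10.0.0.1 (expiry=14+8=22). clock=14
Op 7: tick 14 -> clock=28. purged={c.com}
Op 8: insert d.com -> 10.0.0.3 (expiry=28+7=35). clock=28
Op 9: insert d.com -> 10.0.0.3 (expiry=28+9=37). clock=28
Op 10: tick 12 -> clock=40. purged={d.com}
Op 11: tick 10 -> clock=50.
Op 12: insert a.com -> 10.0.0.6 (expiry=50+3=53). clock=50
lookup d.com: not in cache (expired or never inserted)

Answer: NXDOMAIN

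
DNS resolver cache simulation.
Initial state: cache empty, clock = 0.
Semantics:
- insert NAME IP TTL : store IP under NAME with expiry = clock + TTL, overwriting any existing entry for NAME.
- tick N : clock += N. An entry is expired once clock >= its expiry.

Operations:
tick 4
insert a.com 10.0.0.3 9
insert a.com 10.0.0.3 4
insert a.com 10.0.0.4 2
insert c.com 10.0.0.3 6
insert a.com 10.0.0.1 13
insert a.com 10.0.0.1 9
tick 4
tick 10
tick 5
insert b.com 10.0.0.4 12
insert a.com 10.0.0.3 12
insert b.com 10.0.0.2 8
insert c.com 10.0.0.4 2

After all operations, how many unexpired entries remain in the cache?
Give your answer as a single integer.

Op 1: tick 4 -> clock=4.
Op 2: insert a.com -> 10.0.0.3 (expiry=4+9=13). clock=4
Op 3: insert a.com -> 10.0.0.3 (expiry=4+4=8). clock=4
Op 4: insert a.com -> 10.0.0.4 (expiry=4+2=6). clock=4
Op 5: insert c.com -> 10.0.0.3 (expiry=4+6=10). clock=4
Op 6: insert a.com -> 10.0.0.1 (expiry=4+13=17). clock=4
Op 7: insert a.com -> 10.0.0.1 (expiry=4+9=13). clock=4
Op 8: tick 4 -> clock=8.
Op 9: tick 10 -> clock=18. purged={a.com,c.com}
Op 10: tick 5 -> clock=23.
Op 11: insert b.com -> 10.0.0.4 (expiry=23+12=35). clock=23
Op 12: insert a.com -> 10.0.0.3 (expiry=23+12=35). clock=23
Op 13: insert b.com -> 10.0.0.2 (expiry=23+8=31). clock=23
Op 14: insert c.com -> 10.0.0.4 (expiry=23+2=25). clock=23
Final cache (unexpired): {a.com,b.com,c.com} -> size=3

Answer: 3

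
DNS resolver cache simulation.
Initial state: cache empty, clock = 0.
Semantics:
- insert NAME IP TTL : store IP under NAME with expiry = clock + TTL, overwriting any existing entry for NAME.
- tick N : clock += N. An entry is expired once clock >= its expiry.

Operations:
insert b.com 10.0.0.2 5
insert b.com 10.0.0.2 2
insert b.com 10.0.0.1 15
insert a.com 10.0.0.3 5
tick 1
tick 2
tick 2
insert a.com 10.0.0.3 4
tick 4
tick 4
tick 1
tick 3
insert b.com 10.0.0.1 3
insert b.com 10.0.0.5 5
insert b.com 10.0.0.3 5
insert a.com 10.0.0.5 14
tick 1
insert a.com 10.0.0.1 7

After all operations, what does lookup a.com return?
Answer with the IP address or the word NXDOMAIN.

Op 1: insert b.com -> 10.0.0.2 (expiry=0+5=5). clock=0
Op 2: insert b.com -> 10.0.0.2 (expiry=0+2=2). clock=0
Op 3: insert b.com -> 10.0.0.1 (expiry=0+15=15). clock=0
Op 4: insert a.com -> 10.0.0.3 (expiry=0+5=5). clock=0
Op 5: tick 1 -> clock=1.
Op 6: tick 2 -> clock=3.
Op 7: tick 2 -> clock=5. purged={a.com}
Op 8: insert a.com -> 10.0.0.3 (expiry=5+4=9). clock=5
Op 9: tick 4 -> clock=9. purged={a.com}
Op 10: tick 4 -> clock=13.
Op 11: tick 1 -> clock=14.
Op 12: tick 3 -> clock=17. purged={b.com}
Op 13: insert b.com -> 10.0.0.1 (expiry=17+3=20). clock=17
Op 14: insert b.com -> 10.0.0.5 (expiry=17+5=22). clock=17
Op 15: insert b.com -> 10.0.0.3 (expiry=17+5=22). clock=17
Op 16: insert a.com -> 10.0.0.5 (expiry=17+14=31). clock=17
Op 17: tick 1 -> clock=18.
Op 18: insert a.com -> 10.0.0.1 (expiry=18+7=25). clock=18
lookup a.com: present, ip=10.0.0.1 expiry=25 > clock=18

Answer: 10.0.0.1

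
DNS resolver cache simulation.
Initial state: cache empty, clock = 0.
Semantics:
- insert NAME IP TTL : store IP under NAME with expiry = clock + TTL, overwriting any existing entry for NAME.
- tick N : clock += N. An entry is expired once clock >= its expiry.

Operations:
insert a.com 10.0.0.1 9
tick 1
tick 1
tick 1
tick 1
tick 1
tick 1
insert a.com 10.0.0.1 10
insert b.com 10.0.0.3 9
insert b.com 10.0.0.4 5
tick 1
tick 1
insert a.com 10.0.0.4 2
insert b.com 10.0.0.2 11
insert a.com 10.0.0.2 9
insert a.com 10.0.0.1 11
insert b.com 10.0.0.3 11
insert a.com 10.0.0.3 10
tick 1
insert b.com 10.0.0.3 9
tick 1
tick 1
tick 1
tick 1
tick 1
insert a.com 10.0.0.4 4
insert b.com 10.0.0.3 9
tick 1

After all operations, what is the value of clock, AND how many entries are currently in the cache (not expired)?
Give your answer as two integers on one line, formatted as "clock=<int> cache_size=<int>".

Answer: clock=15 cache_size=2

Derivation:
Op 1: insert a.com -> 10.0.0.1 (expiry=0+9=9). clock=0
Op 2: tick 1 -> clock=1.
Op 3: tick 1 -> clock=2.
Op 4: tick 1 -> clock=3.
Op 5: tick 1 -> clock=4.
Op 6: tick 1 -> clock=5.
Op 7: tick 1 -> clock=6.
Op 8: insert a.com -> 10.0.0.1 (expiry=6+10=16). clock=6
Op 9: insert b.com -> 10.0.0.3 (expiry=6+9=15). clock=6
Op 10: insert b.com -> 10.0.0.4 (expiry=6+5=11). clock=6
Op 11: tick 1 -> clock=7.
Op 12: tick 1 -> clock=8.
Op 13: insert a.com -> 10.0.0.4 (expiry=8+2=10). clock=8
Op 14: insert b.com -> 10.0.0.2 (expiry=8+11=19). clock=8
Op 15: insert a.com -> 10.0.0.2 (expiry=8+9=17). clock=8
Op 16: insert a.com -> 10.0.0.1 (expiry=8+11=19). clock=8
Op 17: insert b.com -> 10.0.0.3 (expiry=8+11=19). clock=8
Op 18: insert a.com -> 10.0.0.3 (expiry=8+10=18). clock=8
Op 19: tick 1 -> clock=9.
Op 20: insert b.com -> 10.0.0.3 (expiry=9+9=18). clock=9
Op 21: tick 1 -> clock=10.
Op 22: tick 1 -> clock=11.
Op 23: tick 1 -> clock=12.
Op 24: tick 1 -> clock=13.
Op 25: tick 1 -> clock=14.
Op 26: insert a.com -> 10.0.0.4 (expiry=14+4=18). clock=14
Op 27: insert b.com -> 10.0.0.3 (expiry=14+9=23). clock=14
Op 28: tick 1 -> clock=15.
Final clock = 15
Final cache (unexpired): {a.com,b.com} -> size=2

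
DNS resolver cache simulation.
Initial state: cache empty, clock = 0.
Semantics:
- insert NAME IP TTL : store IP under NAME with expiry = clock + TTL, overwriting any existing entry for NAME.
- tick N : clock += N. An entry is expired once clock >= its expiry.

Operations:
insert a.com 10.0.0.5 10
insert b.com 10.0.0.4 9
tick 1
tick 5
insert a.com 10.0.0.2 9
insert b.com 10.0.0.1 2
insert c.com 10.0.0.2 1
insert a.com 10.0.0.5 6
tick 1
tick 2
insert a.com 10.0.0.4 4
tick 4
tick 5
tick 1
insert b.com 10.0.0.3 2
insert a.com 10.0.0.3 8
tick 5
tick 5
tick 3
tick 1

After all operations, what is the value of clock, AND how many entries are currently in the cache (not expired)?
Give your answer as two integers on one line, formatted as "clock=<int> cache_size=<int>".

Answer: clock=33 cache_size=0

Derivation:
Op 1: insert a.com -> 10.0.0.5 (expiry=0+10=10). clock=0
Op 2: insert b.com -> 10.0.0.4 (expiry=0+9=9). clock=0
Op 3: tick 1 -> clock=1.
Op 4: tick 5 -> clock=6.
Op 5: insert a.com -> 10.0.0.2 (expiry=6+9=15). clock=6
Op 6: insert b.com -> 10.0.0.1 (expiry=6+2=8). clock=6
Op 7: insert c.com -> 10.0.0.2 (expiry=6+1=7). clock=6
Op 8: insert a.com -> 10.0.0.5 (expiry=6+6=12). clock=6
Op 9: tick 1 -> clock=7. purged={c.com}
Op 10: tick 2 -> clock=9. purged={b.com}
Op 11: insert a.com -> 10.0.0.4 (expiry=9+4=13). clock=9
Op 12: tick 4 -> clock=13. purged={a.com}
Op 13: tick 5 -> clock=18.
Op 14: tick 1 -> clock=19.
Op 15: insert b.com -> 10.0.0.3 (expiry=19+2=21). clock=19
Op 16: insert a.com -> 10.0.0.3 (expiry=19+8=27). clock=19
Op 17: tick 5 -> clock=24. purged={b.com}
Op 18: tick 5 -> clock=29. purged={a.com}
Op 19: tick 3 -> clock=32.
Op 20: tick 1 -> clock=33.
Final clock = 33
Final cache (unexpired): {} -> size=0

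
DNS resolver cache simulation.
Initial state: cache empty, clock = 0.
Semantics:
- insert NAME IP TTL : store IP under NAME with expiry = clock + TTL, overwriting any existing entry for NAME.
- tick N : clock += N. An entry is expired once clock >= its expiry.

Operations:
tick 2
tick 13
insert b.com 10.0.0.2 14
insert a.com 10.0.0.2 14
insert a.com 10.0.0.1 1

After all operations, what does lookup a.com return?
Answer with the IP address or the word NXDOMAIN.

Op 1: tick 2 -> clock=2.
Op 2: tick 13 -> clock=15.
Op 3: insert b.com -> 10.0.0.2 (expiry=15+14=29). clock=15
Op 4: insert a.com -> 10.0.0.2 (expiry=15+14=29). clock=15
Op 5: insert a.com -> 10.0.0.1 (expiry=15+1=16). clock=15
lookup a.com: present, ip=10.0.0.1 expiry=16 > clock=15

Answer: 10.0.0.1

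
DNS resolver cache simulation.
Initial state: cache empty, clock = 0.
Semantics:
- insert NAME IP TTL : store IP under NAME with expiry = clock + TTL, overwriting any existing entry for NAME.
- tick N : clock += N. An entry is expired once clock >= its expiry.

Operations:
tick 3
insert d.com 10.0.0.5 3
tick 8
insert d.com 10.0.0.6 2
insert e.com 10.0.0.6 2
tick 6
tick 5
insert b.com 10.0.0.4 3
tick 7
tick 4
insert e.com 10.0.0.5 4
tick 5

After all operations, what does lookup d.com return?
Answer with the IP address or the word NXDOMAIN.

Op 1: tick 3 -> clock=3.
Op 2: insert d.com -> 10.0.0.5 (expiry=3+3=6). clock=3
Op 3: tick 8 -> clock=11. purged={d.com}
Op 4: insert d.com -> 10.0.0.6 (expiry=11+2=13). clock=11
Op 5: insert e.com -> 10.0.0.6 (expiry=11+2=13). clock=11
Op 6: tick 6 -> clock=17. purged={d.com,e.com}
Op 7: tick 5 -> clock=22.
Op 8: insert b.com -> 10.0.0.4 (expiry=22+3=25). clock=22
Op 9: tick 7 -> clock=29. purged={b.com}
Op 10: tick 4 -> clock=33.
Op 11: insert e.com -> 10.0.0.5 (expiry=33+4=37). clock=33
Op 12: tick 5 -> clock=38. purged={e.com}
lookup d.com: not in cache (expired or never inserted)

Answer: NXDOMAIN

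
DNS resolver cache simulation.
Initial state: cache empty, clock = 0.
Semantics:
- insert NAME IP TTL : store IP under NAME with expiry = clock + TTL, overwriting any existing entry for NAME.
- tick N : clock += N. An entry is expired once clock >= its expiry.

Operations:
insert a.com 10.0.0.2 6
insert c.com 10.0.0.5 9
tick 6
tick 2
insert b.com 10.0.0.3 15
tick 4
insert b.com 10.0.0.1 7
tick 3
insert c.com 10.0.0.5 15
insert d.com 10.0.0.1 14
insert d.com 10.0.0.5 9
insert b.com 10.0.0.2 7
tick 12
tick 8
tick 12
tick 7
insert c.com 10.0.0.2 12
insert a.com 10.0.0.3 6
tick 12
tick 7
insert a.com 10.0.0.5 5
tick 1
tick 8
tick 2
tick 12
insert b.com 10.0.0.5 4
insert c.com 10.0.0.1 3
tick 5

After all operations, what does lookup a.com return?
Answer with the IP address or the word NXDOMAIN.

Op 1: insert a.com -> 10.0.0.2 (expiry=0+6=6). clock=0
Op 2: insert c.com -> 10.0.0.5 (expiry=0+9=9). clock=0
Op 3: tick 6 -> clock=6. purged={a.com}
Op 4: tick 2 -> clock=8.
Op 5: insert b.com -> 10.0.0.3 (expiry=8+15=23). clock=8
Op 6: tick 4 -> clock=12. purged={c.com}
Op 7: insert b.com -> 10.0.0.1 (expiry=12+7=19). clock=12
Op 8: tick 3 -> clock=15.
Op 9: insert c.com -> 10.0.0.5 (expiry=15+15=30). clock=15
Op 10: insert d.com -> 10.0.0.1 (expiry=15+14=29). clock=15
Op 11: insert d.com -> 10.0.0.5 (expiry=15+9=24). clock=15
Op 12: insert b.com -> 10.0.0.2 (expiry=15+7=22). clock=15
Op 13: tick 12 -> clock=27. purged={b.com,d.com}
Op 14: tick 8 -> clock=35. purged={c.com}
Op 15: tick 12 -> clock=47.
Op 16: tick 7 -> clock=54.
Op 17: insert c.com -> 10.0.0.2 (expiry=54+12=66). clock=54
Op 18: insert a.com -> 10.0.0.3 (expiry=54+6=60). clock=54
Op 19: tick 12 -> clock=66. purged={a.com,c.com}
Op 20: tick 7 -> clock=73.
Op 21: insert a.com -> 10.0.0.5 (expiry=73+5=78). clock=73
Op 22: tick 1 -> clock=74.
Op 23: tick 8 -> clock=82. purged={a.com}
Op 24: tick 2 -> clock=84.
Op 25: tick 12 -> clock=96.
Op 26: insert b.com -> 10.0.0.5 (expiry=96+4=100). clock=96
Op 27: insert c.com -> 10.0.0.1 (expiry=96+3=99). clock=96
Op 28: tick 5 -> clock=101. purged={b.com,c.com}
lookup a.com: not in cache (expired or never inserted)

Answer: NXDOMAIN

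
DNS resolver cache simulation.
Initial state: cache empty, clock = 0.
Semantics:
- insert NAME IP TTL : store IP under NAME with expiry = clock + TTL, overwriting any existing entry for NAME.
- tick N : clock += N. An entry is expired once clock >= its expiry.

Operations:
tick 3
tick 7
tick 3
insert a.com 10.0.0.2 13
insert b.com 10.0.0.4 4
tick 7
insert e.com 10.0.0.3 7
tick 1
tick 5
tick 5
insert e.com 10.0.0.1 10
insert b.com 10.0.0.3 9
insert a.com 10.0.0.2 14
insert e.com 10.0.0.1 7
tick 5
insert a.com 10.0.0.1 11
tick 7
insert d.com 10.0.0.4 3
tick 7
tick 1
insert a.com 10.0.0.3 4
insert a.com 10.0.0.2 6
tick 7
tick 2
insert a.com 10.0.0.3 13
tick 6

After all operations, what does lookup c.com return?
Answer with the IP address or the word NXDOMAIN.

Answer: NXDOMAIN

Derivation:
Op 1: tick 3 -> clock=3.
Op 2: tick 7 -> clock=10.
Op 3: tick 3 -> clock=13.
Op 4: insert a.com -> 10.0.0.2 (expiry=13+13=26). clock=13
Op 5: insert b.com -> 10.0.0.4 (expiry=13+4=17). clock=13
Op 6: tick 7 -> clock=20. purged={b.com}
Op 7: insert e.com -> 10.0.0.3 (expiry=20+7=27). clock=20
Op 8: tick 1 -> clock=21.
Op 9: tick 5 -> clock=26. purged={a.com}
Op 10: tick 5 -> clock=31. purged={e.com}
Op 11: insert e.com -> 10.0.0.1 (expiry=31+10=41). clock=31
Op 12: insert b.com -> 10.0.0.3 (expiry=31+9=40). clock=31
Op 13: insert a.com -> 10.0.0.2 (expiry=31+14=45). clock=31
Op 14: insert e.com -> 10.0.0.1 (expiry=31+7=38). clock=31
Op 15: tick 5 -> clock=36.
Op 16: insert a.com -> 10.0.0.1 (expiry=36+11=47). clock=36
Op 17: tick 7 -> clock=43. purged={b.com,e.com}
Op 18: insert d.com -> 10.0.0.4 (expiry=43+3=46). clock=43
Op 19: tick 7 -> clock=50. purged={a.com,d.com}
Op 20: tick 1 -> clock=51.
Op 21: insert a.com -> 10.0.0.3 (expiry=51+4=55). clock=51
Op 22: insert a.com -> 10.0.0.2 (expiry=51+6=57). clock=51
Op 23: tick 7 -> clock=58. purged={a.com}
Op 24: tick 2 -> clock=60.
Op 25: insert a.com -> 10.0.0.3 (expiry=60+13=73). clock=60
Op 26: tick 6 -> clock=66.
lookup c.com: not in cache (expired or never inserted)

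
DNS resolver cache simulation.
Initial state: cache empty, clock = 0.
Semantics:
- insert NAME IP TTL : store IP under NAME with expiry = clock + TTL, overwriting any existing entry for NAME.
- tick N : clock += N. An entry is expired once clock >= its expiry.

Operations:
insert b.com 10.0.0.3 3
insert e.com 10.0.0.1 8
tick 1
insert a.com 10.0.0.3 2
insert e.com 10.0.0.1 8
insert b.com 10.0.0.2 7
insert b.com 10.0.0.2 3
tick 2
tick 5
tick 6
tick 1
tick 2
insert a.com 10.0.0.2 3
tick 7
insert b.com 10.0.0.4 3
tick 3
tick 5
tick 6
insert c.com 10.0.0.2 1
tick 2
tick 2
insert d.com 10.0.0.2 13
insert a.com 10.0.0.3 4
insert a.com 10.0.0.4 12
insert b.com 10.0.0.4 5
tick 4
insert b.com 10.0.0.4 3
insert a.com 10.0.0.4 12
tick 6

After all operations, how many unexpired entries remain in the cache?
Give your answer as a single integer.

Op 1: insert b.com -> 10.0.0.3 (expiry=0+3=3). clock=0
Op 2: insert e.com -> 10.0.0.1 (expiry=0+8=8). clock=0
Op 3: tick 1 -> clock=1.
Op 4: insert a.com -> 10.0.0.3 (expiry=1+2=3). clock=1
Op 5: insert e.com -> 10.0.0.1 (expiry=1+8=9). clock=1
Op 6: insert b.com -> 10.0.0.2 (expiry=1+7=8). clock=1
Op 7: insert b.com -> 10.0.0.2 (expiry=1+3=4). clock=1
Op 8: tick 2 -> clock=3. purged={a.com}
Op 9: tick 5 -> clock=8. purged={b.com}
Op 10: tick 6 -> clock=14. purged={e.com}
Op 11: tick 1 -> clock=15.
Op 12: tick 2 -> clock=17.
Op 13: insert a.com -> 10.0.0.2 (expiry=17+3=20). clock=17
Op 14: tick 7 -> clock=24. purged={a.com}
Op 15: insert b.com -> 10.0.0.4 (expiry=24+3=27). clock=24
Op 16: tick 3 -> clock=27. purged={b.com}
Op 17: tick 5 -> clock=32.
Op 18: tick 6 -> clock=38.
Op 19: insert c.com -> 10.0.0.2 (expiry=38+1=39). clock=38
Op 20: tick 2 -> clock=40. purged={c.com}
Op 21: tick 2 -> clock=42.
Op 22: insert d.com -> 10.0.0.2 (expiry=42+13=55). clock=42
Op 23: insert a.com -> 10.0.0.3 (expiry=42+4=46). clock=42
Op 24: insert a.com -> 10.0.0.4 (expiry=42+12=54). clock=42
Op 25: insert b.com -> 10.0.0.4 (expiry=42+5=47). clock=42
Op 26: tick 4 -> clock=46.
Op 27: insert b.com -> 10.0.0.4 (expiry=46+3=49). clock=46
Op 28: insert a.com -> 10.0.0.4 (expiry=46+12=58). clock=46
Op 29: tick 6 -> clock=52. purged={b.com}
Final cache (unexpired): {a.com,d.com} -> size=2

Answer: 2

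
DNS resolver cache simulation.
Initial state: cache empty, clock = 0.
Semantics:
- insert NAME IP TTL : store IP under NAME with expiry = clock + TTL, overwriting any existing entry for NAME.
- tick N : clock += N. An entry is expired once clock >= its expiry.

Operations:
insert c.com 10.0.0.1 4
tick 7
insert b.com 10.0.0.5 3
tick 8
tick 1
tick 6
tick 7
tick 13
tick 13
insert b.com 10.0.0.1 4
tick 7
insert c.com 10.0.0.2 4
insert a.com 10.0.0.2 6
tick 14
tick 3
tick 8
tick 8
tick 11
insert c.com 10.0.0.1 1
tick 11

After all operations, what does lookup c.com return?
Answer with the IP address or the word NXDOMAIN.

Answer: NXDOMAIN

Derivation:
Op 1: insert c.com -> 10.0.0.1 (expiry=0+4=4). clock=0
Op 2: tick 7 -> clock=7. purged={c.com}
Op 3: insert b.com -> 10.0.0.5 (expiry=7+3=10). clock=7
Op 4: tick 8 -> clock=15. purged={b.com}
Op 5: tick 1 -> clock=16.
Op 6: tick 6 -> clock=22.
Op 7: tick 7 -> clock=29.
Op 8: tick 13 -> clock=42.
Op 9: tick 13 -> clock=55.
Op 10: insert b.com -> 10.0.0.1 (expiry=55+4=59). clock=55
Op 11: tick 7 -> clock=62. purged={b.com}
Op 12: insert c.com -> 10.0.0.2 (expiry=62+4=66). clock=62
Op 13: insert a.com -> 10.0.0.2 (expiry=62+6=68). clock=62
Op 14: tick 14 -> clock=76. purged={a.com,c.com}
Op 15: tick 3 -> clock=79.
Op 16: tick 8 -> clock=87.
Op 17: tick 8 -> clock=95.
Op 18: tick 11 -> clock=106.
Op 19: insert c.com -> 10.0.0.1 (expiry=106+1=107). clock=106
Op 20: tick 11 -> clock=117. purged={c.com}
lookup c.com: not in cache (expired or never inserted)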